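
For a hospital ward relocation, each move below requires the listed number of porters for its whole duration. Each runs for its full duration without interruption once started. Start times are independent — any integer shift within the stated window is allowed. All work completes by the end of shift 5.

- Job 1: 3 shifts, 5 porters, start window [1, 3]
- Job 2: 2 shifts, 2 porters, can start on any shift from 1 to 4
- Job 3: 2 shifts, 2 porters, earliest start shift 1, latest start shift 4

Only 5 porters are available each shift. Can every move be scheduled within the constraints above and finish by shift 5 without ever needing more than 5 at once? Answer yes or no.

yes

Schedule Job 1@1, Job 2@4, Job 3@4: s1:5  s2:5  s3:5  s4:4  s5:4 — peak 5 ≤ 5.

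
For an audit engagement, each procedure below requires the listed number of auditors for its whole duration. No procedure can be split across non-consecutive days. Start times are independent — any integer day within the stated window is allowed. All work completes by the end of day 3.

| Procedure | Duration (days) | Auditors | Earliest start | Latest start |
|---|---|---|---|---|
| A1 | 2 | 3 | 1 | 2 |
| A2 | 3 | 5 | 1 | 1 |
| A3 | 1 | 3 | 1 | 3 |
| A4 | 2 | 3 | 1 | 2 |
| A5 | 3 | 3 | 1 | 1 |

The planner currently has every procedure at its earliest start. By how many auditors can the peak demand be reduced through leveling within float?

3

Early-start peak: d1:17  d2:14  d3:8 ⇒ 17.
Leveled (A1@1, A2@1, A3@1, A4@2, A5@1): d1:14  d2:14  d3:11 ⇒ 14.
Reduction 17 − 14 = 3.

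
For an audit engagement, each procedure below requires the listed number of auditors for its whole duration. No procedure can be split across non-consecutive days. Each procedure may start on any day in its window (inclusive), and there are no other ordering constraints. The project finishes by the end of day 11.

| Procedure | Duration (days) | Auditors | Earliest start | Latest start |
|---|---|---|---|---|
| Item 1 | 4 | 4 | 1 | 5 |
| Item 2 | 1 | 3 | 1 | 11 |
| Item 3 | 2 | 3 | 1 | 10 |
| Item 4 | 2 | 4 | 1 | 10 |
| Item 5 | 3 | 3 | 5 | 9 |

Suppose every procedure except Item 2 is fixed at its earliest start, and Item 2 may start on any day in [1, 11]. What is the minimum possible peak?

Item 2@1: d1:14  d2:11  d3:4  d4:4  d5:3  d6:3  d7:3  d8:0  d9:0  d10:0  d11:0 → peak 14
Item 2@2: d1:11  d2:14  d3:4  d4:4  d5:3  d6:3  d7:3  d8:0  d9:0  d10:0  d11:0 → peak 14
Item 2@3: d1:11  d2:11  d3:7  d4:4  d5:3  d6:3  d7:3  d8:0  d9:0  d10:0  d11:0 → peak 11
Item 2@4: d1:11  d2:11  d3:4  d4:7  d5:3  d6:3  d7:3  d8:0  d9:0  d10:0  d11:0 → peak 11
Item 2@5: d1:11  d2:11  d3:4  d4:4  d5:6  d6:3  d7:3  d8:0  d9:0  d10:0  d11:0 → peak 11
Item 2@6: d1:11  d2:11  d3:4  d4:4  d5:3  d6:6  d7:3  d8:0  d9:0  d10:0  d11:0 → peak 11
Item 2@7: d1:11  d2:11  d3:4  d4:4  d5:3  d6:3  d7:6  d8:0  d9:0  d10:0  d11:0 → peak 11
Item 2@8: d1:11  d2:11  d3:4  d4:4  d5:3  d6:3  d7:3  d8:3  d9:0  d10:0  d11:0 → peak 11
Item 2@9: d1:11  d2:11  d3:4  d4:4  d5:3  d6:3  d7:3  d8:0  d9:3  d10:0  d11:0 → peak 11
Item 2@10: d1:11  d2:11  d3:4  d4:4  d5:3  d6:3  d7:3  d8:0  d9:0  d10:3  d11:0 → peak 11
Item 2@11: d1:11  d2:11  d3:4  d4:4  d5:3  d6:3  d7:3  d8:0  d9:0  d10:0  d11:3 → peak 11
Best is Item 2@3, peak 11.

11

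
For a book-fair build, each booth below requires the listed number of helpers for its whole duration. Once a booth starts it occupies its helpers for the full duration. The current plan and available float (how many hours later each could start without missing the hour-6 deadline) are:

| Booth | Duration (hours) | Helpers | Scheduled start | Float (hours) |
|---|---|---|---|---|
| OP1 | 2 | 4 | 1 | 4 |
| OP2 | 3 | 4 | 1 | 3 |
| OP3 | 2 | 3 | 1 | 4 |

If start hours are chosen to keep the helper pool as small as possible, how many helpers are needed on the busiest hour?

Early-start (OP1@1, OP2@1, OP3@1) gives peak 11: h1:11  h2:11  h3:4  h4:0  h5:0  h6:0.
Shift OP2→3.
Schedule OP1@1, OP2@3, OP3@1: h1:7  h2:7  h3:4  h4:4  h5:4  h6:0 — peak 7.

7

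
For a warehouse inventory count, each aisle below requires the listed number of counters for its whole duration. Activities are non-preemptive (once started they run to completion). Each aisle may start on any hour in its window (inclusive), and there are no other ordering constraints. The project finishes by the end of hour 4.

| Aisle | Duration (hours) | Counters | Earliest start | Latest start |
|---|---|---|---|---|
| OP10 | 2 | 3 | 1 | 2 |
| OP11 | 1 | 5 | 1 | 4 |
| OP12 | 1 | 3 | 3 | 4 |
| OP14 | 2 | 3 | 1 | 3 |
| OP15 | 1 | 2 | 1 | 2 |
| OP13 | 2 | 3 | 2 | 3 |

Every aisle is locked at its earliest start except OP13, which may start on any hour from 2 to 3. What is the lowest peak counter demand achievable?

13

OP13@2: h1:13  h2:9  h3:6  h4:0 → peak 13
OP13@3: h1:13  h2:6  h3:6  h4:3 → peak 13
Best is OP13@2, peak 13.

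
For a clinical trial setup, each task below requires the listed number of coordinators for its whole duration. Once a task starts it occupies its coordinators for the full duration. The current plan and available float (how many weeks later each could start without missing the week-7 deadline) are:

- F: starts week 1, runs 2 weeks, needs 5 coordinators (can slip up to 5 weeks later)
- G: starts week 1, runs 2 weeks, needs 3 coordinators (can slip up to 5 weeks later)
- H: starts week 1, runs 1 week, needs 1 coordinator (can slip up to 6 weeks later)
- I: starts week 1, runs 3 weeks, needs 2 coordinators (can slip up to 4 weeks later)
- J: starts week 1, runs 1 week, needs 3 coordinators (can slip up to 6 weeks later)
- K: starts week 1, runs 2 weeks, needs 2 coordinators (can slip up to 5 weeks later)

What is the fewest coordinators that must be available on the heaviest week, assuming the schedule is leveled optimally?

Early-start (F@1, G@1, H@1, I@1, J@1, K@1) gives peak 16: w1:16  w2:12  w3:2  w4:0  w5:0  w6:0  w7:0.
Shift G→3, H→3, I→4, J→5, K→6.
Schedule F@1, G@3, H@3, I@4, J@5, K@6: w1:5  w2:5  w3:4  w4:5  w5:5  w6:4  w7:2 — peak 5.
Total coordinator-weeks = 30 over 7 weeks ⇒ peak ≥ ⌈30/7⌉ = 5, so 5 is optimal.

5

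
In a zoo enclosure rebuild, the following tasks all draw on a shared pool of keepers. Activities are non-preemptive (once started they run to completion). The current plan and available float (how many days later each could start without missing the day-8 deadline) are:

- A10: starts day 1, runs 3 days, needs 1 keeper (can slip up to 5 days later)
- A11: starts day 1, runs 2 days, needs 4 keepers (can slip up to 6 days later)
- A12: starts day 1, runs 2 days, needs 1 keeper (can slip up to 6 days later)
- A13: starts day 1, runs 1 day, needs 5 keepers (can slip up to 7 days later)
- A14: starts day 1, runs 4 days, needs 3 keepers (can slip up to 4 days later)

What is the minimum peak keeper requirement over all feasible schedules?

5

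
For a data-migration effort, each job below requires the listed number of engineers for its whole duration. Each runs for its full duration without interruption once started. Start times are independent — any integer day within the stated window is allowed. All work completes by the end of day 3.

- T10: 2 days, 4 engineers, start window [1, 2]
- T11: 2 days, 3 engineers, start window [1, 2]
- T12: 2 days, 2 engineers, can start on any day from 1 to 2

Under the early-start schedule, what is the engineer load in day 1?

9

At early start, day 1 has: T10, T11, T12.
Demand: 4 + 3 + 2 = 9.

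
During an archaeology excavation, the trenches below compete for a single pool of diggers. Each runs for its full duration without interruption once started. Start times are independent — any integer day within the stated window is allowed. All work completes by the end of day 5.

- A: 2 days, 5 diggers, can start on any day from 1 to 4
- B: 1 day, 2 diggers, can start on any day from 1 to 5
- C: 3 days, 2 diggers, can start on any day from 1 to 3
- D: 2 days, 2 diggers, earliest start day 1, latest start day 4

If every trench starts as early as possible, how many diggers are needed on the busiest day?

11

Early-start schedule: A@1, B@1, C@1, D@1.
Load per day: day 1: 11, day 2: 9, day 3: 2, day 4: 0, day 5: 0.
Peak is 11.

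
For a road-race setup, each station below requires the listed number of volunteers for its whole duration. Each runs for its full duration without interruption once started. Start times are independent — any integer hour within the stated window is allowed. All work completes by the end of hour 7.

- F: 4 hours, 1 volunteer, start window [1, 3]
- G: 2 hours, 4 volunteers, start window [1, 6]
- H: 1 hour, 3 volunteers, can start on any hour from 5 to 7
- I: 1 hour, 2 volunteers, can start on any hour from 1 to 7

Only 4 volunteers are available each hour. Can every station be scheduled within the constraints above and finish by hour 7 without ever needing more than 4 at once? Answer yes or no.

Schedule F@1, G@5, H@7, I@1: h1:3  h2:1  h3:1  h4:1  h5:4  h6:4  h7:3 — peak 4 ≤ 4.

yes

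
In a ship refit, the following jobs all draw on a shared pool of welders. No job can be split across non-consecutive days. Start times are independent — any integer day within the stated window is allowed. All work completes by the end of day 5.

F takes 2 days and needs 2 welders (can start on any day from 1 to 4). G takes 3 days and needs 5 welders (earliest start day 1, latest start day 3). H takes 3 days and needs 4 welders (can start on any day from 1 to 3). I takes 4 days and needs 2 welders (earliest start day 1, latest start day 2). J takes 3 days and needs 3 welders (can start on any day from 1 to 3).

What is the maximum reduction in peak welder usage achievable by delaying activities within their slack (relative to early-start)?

Early-start peak: d1:16  d2:16  d3:14  d4:2  d5:0 ⇒ 16.
Leveled (F@1, G@1, H@1, I@1, J@3): d1:13  d2:13  d3:14  d4:5  d5:3 ⇒ 14.
Reduction 16 − 14 = 2.

2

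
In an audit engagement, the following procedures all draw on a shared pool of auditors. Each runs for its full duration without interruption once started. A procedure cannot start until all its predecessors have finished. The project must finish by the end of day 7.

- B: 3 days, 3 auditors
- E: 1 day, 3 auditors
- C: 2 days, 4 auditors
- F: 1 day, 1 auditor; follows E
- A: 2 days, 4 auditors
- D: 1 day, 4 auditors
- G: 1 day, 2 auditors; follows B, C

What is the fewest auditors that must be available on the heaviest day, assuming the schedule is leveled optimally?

7

Early-start (B@1, E@1, C@1, F@2, A@1, D@1, G@4) gives peak 18: d1:18  d2:12  d3:3  d4:2  d5:0  d6:0  d7:0.
Shift C→2, F→4, A→4, D→6.
Schedule B@1, E@1, C@2, F@4, A@4, D@6, G@4: d1:6  d2:7  d3:7  d4:7  d5:4  d6:4  d7:0 — peak 7.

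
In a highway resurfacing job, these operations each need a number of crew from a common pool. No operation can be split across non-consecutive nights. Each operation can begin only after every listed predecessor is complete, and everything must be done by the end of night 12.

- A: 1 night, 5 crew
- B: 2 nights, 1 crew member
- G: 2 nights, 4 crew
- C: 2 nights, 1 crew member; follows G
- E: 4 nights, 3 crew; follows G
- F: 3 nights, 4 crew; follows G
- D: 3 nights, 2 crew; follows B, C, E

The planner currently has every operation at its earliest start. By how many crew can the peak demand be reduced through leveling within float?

Early-start peak: n1:10  n2:5  n3:8  n4:8  n5:7  n6:3  n7:2  n8:2  n9:2  n10:0  n11:0  n12:0 ⇒ 10.
Leveled (A@1, B@1, G@2, C@4, E@4, F@8, D@8): n1:6  n2:5  n3:4  n4:4  n5:4  n6:3  n7:3  n8:6  n9:6  n10:6  n11:0  n12:0 ⇒ 6.
Reduction 10 − 6 = 4.

4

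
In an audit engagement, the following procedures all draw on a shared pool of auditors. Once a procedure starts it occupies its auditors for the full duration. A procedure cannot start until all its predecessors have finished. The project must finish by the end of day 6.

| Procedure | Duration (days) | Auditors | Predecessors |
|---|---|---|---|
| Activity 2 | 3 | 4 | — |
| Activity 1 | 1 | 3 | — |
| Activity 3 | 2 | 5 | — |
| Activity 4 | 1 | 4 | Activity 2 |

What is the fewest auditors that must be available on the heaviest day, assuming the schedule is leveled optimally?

7

Early-start (Activity 2@1, Activity 1@1, Activity 3@1, Activity 4@4) gives peak 12: d1:12  d2:9  d3:4  d4:4  d5:0  d6:0.
Shift Activity 3→4, Activity 4→6.
Schedule Activity 2@1, Activity 1@1, Activity 3@4, Activity 4@6: d1:7  d2:4  d3:4  d4:5  d5:5  d6:4 — peak 7.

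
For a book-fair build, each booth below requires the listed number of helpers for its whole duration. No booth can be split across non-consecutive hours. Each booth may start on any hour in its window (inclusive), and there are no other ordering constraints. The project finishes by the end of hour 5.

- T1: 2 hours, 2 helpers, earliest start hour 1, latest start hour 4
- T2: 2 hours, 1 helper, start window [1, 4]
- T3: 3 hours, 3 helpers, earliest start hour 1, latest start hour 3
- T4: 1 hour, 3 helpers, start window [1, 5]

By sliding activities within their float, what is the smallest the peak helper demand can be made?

Early-start (T1@1, T2@1, T3@1, T4@1) gives peak 9: h1:9  h2:6  h3:3  h4:0  h5:0.
Shift T2→2, T3→3.
Schedule T1@1, T2@2, T3@3, T4@1: h1:5  h2:3  h3:4  h4:3  h5:3 — peak 5.

5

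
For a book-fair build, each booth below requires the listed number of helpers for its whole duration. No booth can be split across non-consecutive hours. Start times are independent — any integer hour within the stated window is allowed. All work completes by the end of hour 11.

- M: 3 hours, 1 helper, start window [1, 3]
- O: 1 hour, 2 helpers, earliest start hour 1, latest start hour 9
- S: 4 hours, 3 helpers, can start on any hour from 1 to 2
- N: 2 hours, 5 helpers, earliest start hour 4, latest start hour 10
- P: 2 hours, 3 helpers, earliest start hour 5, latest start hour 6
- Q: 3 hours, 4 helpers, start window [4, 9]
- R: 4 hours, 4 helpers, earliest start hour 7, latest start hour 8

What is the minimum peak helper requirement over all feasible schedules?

Early-start (M@1, O@1, S@1, N@4, P@5, Q@4, R@7) gives peak 12: h1:6  h2:4  h3:4  h4:12  h5:12  h6:7  h7:4  h8:4  h9:4  h10:4  h11:0.
Shift Q→6.
Schedule M@1, O@1, S@1, N@4, P@5, Q@6, R@7: h1:6  h2:4  h3:4  h4:8  h5:8  h6:7  h7:8  h8:8  h9:4  h10:4  h11:0 — peak 8.

8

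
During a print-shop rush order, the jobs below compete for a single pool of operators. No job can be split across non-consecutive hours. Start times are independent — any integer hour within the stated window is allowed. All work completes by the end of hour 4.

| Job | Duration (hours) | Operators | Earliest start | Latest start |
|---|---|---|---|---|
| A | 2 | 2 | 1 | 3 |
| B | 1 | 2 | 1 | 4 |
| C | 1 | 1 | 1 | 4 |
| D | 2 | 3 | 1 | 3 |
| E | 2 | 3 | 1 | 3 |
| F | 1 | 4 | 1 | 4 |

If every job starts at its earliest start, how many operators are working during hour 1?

15

At early start, hour 1 has: A, B, C, D, E, F.
Demand: 2 + 2 + 1 + 3 + 3 + 4 = 15.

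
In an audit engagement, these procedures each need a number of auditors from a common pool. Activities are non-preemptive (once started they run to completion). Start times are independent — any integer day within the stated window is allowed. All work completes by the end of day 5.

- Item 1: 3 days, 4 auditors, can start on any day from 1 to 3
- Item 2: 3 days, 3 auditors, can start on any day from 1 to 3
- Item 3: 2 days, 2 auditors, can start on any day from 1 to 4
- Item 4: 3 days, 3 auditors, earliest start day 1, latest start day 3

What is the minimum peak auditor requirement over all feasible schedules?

10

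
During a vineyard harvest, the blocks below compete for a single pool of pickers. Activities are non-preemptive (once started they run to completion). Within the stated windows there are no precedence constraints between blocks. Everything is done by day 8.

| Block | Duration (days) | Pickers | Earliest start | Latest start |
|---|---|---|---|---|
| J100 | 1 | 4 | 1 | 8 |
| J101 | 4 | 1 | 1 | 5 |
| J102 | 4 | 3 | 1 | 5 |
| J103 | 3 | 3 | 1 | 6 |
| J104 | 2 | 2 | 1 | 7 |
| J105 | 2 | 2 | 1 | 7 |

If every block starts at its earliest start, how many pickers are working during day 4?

At early start, day 4 has: J101, J102.
Demand: 1 + 3 = 4.

4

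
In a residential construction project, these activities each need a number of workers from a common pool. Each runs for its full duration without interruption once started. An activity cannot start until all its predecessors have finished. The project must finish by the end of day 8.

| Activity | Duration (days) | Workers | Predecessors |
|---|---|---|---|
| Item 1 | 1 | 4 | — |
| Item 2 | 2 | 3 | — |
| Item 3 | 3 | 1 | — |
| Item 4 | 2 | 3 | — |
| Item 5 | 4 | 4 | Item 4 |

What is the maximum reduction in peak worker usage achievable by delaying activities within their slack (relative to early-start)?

Early-start peak: d1:11  d2:7  d3:5  d4:4  d5:4  d6:4  d7:0  d8:0 ⇒ 11.
Leveled (Item 1@1, Item 2@2, Item 3@4, Item 4@2, Item 5@4): d1:4  d2:6  d3:6  d4:5  d5:5  d6:5  d7:4  d8:0 ⇒ 6.
Reduction 11 − 6 = 5.

5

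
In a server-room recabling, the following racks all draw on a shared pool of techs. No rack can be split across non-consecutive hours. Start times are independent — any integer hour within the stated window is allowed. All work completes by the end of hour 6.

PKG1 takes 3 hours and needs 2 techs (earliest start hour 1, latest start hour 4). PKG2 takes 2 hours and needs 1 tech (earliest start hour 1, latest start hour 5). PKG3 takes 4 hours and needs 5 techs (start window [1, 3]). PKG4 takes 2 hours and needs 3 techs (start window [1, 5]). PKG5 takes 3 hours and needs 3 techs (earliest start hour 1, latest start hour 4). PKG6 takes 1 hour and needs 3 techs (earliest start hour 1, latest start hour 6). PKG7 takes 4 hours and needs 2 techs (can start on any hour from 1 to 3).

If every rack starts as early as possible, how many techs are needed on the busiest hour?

19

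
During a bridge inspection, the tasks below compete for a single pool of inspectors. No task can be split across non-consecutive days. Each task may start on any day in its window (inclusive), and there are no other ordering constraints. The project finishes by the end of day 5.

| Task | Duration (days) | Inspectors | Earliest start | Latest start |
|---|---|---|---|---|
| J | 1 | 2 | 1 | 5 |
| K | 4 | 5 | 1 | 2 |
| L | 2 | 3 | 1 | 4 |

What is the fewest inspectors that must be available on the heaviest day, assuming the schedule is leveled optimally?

Early-start (J@1, K@1, L@1) gives peak 10: d1:10  d2:8  d3:5  d4:5  d5:0.
Shift L→2.
Schedule J@1, K@1, L@2: d1:7  d2:8  d3:8  d4:5  d5:0 — peak 8.

8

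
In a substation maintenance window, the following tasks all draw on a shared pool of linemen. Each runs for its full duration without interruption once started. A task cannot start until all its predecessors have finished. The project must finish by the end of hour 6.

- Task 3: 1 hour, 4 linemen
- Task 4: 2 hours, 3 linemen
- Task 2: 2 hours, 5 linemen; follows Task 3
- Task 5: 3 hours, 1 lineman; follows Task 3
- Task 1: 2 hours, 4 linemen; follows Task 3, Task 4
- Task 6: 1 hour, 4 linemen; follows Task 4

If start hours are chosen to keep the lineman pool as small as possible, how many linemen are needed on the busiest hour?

8

Early-start (Task 3@1, Task 4@1, Task 2@2, Task 5@2, Task 1@3, Task 6@3) gives peak 14: h1:7  h2:9  h3:14  h4:5  h5:0  h6:0.
Shift Task 5→3, Task 1→4, Task 6→6.
Schedule Task 3@1, Task 4@1, Task 2@2, Task 5@3, Task 1@4, Task 6@6: h1:7  h2:8  h3:6  h4:5  h5:5  h6:4 — peak 8.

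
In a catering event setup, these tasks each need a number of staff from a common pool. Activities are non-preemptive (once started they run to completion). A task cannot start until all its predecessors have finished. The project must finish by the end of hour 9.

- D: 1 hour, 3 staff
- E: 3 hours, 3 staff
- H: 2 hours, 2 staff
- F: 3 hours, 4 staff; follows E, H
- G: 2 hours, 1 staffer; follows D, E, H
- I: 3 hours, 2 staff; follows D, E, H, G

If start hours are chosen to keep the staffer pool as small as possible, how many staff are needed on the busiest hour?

6

Early-start (D@1, E@1, H@1, F@4, G@4, I@6) gives peak 8: h1:8  h2:5  h3:3  h4:5  h5:5  h6:6  h7:2  h8:2  h9:0.
Shift H→2.
Schedule D@1, E@1, H@2, F@4, G@4, I@6: h1:6  h2:5  h3:5  h4:5  h5:5  h6:6  h7:2  h8:2  h9:0 — peak 6.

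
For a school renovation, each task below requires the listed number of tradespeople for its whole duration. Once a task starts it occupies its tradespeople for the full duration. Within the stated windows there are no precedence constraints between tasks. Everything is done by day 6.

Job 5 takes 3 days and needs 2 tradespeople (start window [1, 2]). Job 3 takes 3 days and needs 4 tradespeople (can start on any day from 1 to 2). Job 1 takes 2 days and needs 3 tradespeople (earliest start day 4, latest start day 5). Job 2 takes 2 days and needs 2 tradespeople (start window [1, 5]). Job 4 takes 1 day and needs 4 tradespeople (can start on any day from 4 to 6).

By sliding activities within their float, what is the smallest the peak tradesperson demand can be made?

6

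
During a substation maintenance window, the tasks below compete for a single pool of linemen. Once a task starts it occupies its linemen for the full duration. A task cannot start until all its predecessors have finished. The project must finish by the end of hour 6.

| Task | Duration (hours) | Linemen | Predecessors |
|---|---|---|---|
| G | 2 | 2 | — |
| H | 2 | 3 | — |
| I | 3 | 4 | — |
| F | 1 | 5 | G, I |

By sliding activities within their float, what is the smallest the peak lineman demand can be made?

Early-start (G@1, H@1, I@1, F@4) gives peak 9: h1:9  h2:9  h3:4  h4:5  h5:0  h6:0.
Shift I→3, F→6.
Schedule G@1, H@1, I@3, F@6: h1:5  h2:5  h3:4  h4:4  h5:4  h6:5 — peak 5.
Total lineman-hours = 27 over 6 hours ⇒ peak ≥ ⌈27/6⌉ = 5, so 5 is optimal.

5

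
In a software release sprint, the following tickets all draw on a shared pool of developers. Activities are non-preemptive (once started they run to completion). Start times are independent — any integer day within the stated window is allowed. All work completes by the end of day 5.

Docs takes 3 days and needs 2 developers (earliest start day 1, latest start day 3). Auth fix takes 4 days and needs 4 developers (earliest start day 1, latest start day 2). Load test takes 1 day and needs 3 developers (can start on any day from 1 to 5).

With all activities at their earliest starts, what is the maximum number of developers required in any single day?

9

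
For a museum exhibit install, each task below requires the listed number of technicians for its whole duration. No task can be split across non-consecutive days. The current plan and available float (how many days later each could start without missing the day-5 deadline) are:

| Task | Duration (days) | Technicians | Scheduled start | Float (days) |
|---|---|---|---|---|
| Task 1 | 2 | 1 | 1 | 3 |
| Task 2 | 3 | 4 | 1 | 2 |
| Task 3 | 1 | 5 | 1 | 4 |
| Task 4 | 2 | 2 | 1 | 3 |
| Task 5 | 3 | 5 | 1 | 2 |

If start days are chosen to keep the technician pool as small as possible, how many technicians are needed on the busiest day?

Early-start (Task 1@1, Task 2@1, Task 3@1, Task 4@1, Task 5@1) gives peak 17: d1:17  d2:12  d3:9  d4:0  d5:0.
Shift Task 2→2, Task 5→3.
Schedule Task 1@1, Task 2@2, Task 3@1, Task 4@1, Task 5@3: d1:8  d2:7  d3:9  d4:9  d5:5 — peak 9.

9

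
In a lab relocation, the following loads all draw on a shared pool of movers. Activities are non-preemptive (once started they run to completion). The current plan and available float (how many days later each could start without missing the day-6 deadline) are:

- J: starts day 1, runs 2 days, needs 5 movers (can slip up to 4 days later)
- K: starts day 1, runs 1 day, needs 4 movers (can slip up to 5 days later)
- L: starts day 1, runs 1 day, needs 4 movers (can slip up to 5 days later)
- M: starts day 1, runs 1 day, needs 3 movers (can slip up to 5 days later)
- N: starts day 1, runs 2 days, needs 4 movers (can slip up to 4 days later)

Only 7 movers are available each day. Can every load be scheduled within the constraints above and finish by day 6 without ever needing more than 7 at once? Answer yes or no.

yes

Schedule J@1, K@3, L@4, M@3, N@5: d1:5  d2:5  d3:7  d4:4  d5:4  d6:4 — peak 7 ≤ 7.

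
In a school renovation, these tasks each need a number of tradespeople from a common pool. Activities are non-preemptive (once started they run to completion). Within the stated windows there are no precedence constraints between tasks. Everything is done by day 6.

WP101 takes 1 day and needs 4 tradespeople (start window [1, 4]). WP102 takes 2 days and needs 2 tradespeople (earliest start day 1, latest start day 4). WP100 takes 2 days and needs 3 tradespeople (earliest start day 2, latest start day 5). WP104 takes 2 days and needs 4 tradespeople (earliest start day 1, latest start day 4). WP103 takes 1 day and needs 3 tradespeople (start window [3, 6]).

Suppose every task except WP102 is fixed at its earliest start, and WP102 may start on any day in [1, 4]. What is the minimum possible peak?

WP102@1: d1:10  d2:9  d3:6  d4:0  d5:0  d6:0 → peak 10
WP102@2: d1:8  d2:9  d3:8  d4:0  d5:0  d6:0 → peak 9
WP102@3: d1:8  d2:7  d3:8  d4:2  d5:0  d6:0 → peak 8
WP102@4: d1:8  d2:7  d3:6  d4:2  d5:2  d6:0 → peak 8
Best is WP102@3, peak 8.

8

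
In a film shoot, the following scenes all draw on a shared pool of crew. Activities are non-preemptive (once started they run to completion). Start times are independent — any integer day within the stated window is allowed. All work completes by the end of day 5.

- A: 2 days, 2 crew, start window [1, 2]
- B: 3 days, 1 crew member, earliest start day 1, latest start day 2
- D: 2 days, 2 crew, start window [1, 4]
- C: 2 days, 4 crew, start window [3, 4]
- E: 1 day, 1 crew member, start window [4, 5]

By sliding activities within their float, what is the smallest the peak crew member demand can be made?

5

Schedule A@1, B@1, D@1, C@3, E@4: d1:5  d2:5  d3:5  d4:5  d5:0 — peak 5.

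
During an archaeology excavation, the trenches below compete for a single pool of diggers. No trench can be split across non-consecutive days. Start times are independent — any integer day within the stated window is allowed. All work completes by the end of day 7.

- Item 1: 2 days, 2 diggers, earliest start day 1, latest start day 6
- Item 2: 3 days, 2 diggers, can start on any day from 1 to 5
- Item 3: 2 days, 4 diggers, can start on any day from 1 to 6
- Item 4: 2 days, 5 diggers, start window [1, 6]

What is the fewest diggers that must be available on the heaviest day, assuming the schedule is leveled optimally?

5

Early-start (Item 1@1, Item 2@1, Item 3@1, Item 4@1) gives peak 13: d1:13  d2:13  d3:2  d4:0  d5:0  d6:0  d7:0.
Shift Item 3→4, Item 4→6.
Schedule Item 1@1, Item 2@1, Item 3@4, Item 4@6: d1:4  d2:4  d3:2  d4:4  d5:4  d6:5  d7:5 — peak 5.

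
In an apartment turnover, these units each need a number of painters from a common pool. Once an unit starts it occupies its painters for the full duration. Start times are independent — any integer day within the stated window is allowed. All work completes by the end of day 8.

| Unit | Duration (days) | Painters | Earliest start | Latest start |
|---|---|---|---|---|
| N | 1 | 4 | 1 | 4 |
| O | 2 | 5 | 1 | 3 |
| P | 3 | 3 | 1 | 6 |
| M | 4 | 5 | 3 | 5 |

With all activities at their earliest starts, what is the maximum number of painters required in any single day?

Early-start schedule: N@1, O@1, P@1, M@3.
Load per day: day 1: 12, day 2: 8, day 3: 8, day 4: 5, day 5: 5, day 6: 5, day 7: 0, day 8: 0.
Peak is 12.

12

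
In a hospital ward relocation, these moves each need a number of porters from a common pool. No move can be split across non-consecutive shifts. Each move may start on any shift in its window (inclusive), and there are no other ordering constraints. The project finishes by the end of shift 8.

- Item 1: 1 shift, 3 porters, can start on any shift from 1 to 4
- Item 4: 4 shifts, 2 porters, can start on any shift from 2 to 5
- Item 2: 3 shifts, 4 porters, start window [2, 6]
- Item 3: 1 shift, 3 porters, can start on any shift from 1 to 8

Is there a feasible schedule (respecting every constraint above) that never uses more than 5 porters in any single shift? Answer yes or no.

Schedule Item 1@1, Item 4@2, Item 2@6, Item 3@2: s1:3  s2:5  s3:2  s4:2  s5:2  s6:4  s7:4  s8:4 — peak 5 ≤ 5.

yes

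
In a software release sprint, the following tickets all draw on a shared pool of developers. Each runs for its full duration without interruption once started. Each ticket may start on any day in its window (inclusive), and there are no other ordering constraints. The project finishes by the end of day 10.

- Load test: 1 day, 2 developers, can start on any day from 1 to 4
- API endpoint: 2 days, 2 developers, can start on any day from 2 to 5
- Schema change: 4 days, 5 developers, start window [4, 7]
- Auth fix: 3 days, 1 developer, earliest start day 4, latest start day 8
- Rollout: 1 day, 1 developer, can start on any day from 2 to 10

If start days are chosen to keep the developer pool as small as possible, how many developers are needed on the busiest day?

Early-start (Load test@1, API endpoint@2, Schema change@4, Auth fix@4, Rollout@2) gives peak 6: d1:2  d2:3  d3:2  d4:6  d5:6  d6:6  d7:5  d8:0  d9:0  d10:0.
Shift Auth fix→8.
Schedule Load test@1, API endpoint@2, Schema change@4, Auth fix@8, Rollout@2: d1:2  d2:3  d3:2  d4:5  d5:5  d6:5  d7:5  d8:1  d9:1  d10:1 — peak 5.

5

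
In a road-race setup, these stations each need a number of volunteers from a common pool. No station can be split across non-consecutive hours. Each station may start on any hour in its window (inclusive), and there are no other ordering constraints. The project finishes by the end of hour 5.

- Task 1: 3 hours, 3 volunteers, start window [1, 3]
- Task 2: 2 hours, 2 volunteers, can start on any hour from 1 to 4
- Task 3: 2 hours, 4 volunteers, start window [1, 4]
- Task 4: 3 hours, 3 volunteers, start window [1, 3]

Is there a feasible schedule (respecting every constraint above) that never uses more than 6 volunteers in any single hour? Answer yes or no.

Schedule Task 1@1, Task 2@4, Task 3@4, Task 4@1: h1:6  h2:6  h3:6  h4:6  h5:6 — peak 6 ≤ 6.

yes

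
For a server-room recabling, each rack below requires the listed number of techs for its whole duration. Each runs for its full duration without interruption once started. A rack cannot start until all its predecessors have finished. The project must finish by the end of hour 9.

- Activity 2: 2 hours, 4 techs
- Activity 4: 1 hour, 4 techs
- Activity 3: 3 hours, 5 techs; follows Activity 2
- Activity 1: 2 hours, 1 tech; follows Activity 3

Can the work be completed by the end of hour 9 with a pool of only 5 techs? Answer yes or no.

Schedule Activity 2@1, Activity 4@3, Activity 3@4, Activity 1@7: h1:4  h2:4  h3:4  h4:5  h5:5  h6:5  h7:1  h8:1  h9:0 — peak 5 ≤ 5.

yes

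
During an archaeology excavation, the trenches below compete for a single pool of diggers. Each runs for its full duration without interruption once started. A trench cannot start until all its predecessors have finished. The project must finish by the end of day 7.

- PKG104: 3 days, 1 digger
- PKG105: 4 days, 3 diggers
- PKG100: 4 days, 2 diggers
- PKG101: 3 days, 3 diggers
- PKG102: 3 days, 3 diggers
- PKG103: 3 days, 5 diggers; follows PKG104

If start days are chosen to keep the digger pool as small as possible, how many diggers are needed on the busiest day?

Early-start (PKG104@1, PKG105@1, PKG100@1, PKG101@1, PKG102@1, PKG103@4) gives peak 12: d1:12  d2:12  d3:12  d4:10  d5:5  d6:5  d7:0.
Shift PKG102→4, PKG103→5.
Schedule PKG104@1, PKG105@1, PKG100@1, PKG101@1, PKG102@4, PKG103@5: d1:9  d2:9  d3:9  d4:8  d5:8  d6:8  d7:5 — peak 9.

9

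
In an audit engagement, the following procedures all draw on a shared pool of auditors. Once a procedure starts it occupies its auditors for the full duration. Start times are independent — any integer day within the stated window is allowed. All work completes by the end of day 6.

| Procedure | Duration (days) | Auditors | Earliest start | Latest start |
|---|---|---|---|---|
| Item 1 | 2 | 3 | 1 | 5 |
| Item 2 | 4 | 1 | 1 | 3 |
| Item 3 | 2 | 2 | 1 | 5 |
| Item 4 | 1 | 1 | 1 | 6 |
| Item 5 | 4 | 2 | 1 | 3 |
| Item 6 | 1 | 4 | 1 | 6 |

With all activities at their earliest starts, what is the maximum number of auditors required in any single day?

Early-start schedule: Item 1@1, Item 2@1, Item 3@1, Item 4@1, Item 5@1, Item 6@1.
Load per day: day 1: 13, day 2: 8, day 3: 3, day 4: 3, day 5: 0, day 6: 0.
Peak is 13.

13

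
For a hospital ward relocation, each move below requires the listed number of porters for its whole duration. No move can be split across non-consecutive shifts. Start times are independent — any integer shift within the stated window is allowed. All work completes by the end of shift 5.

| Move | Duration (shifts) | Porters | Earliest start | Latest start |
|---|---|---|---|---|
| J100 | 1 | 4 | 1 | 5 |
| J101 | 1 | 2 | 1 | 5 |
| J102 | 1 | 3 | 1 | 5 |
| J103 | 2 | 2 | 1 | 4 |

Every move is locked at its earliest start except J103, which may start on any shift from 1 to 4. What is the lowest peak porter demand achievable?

9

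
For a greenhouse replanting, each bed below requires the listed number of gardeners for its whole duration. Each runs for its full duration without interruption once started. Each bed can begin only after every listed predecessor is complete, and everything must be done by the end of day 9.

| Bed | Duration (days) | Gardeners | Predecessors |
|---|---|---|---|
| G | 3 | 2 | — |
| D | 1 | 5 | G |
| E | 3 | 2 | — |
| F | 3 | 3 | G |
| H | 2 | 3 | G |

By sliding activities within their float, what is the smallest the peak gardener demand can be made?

Early-start (G@1, D@4, E@1, F@4, H@4) gives peak 11: d1:4  d2:4  d3:4  d4:11  d5:6  d6:3  d7:0  d8:0  d9:0.
Shift F→5, H→8.
Schedule G@1, D@4, E@1, F@5, H@8: d1:4  d2:4  d3:4  d4:5  d5:3  d6:3  d7:3  d8:3  d9:3 — peak 5.

5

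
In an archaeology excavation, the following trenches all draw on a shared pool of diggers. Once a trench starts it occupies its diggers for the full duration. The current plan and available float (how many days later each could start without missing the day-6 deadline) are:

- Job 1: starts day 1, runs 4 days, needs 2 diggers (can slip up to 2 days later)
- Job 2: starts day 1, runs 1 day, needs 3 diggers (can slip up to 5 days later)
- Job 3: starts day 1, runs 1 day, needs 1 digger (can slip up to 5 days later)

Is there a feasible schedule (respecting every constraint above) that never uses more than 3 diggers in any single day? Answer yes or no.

Schedule Job 1@1, Job 2@5, Job 3@1: d1:3  d2:2  d3:2  d4:2  d5:3  d6:0 — peak 3 ≤ 3.

yes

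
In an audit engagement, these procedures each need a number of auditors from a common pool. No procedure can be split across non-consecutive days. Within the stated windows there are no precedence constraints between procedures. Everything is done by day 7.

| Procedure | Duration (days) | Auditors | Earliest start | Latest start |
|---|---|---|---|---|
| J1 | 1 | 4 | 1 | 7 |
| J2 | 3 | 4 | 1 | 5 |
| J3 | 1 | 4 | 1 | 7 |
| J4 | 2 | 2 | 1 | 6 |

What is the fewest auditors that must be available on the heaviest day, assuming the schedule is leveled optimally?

4

Early-start (J1@1, J2@1, J3@1, J4@1) gives peak 14: d1:14  d2:6  d3:4  d4:0  d5:0  d6:0  d7:0.
Shift J2→2, J3→5, J4→6.
Schedule J1@1, J2@2, J3@5, J4@6: d1:4  d2:4  d3:4  d4:4  d5:4  d6:2  d7:2 — peak 4.
Total auditor-days = 24 over 7 days ⇒ peak ≥ ⌈24/7⌉ = 4, so 4 is optimal.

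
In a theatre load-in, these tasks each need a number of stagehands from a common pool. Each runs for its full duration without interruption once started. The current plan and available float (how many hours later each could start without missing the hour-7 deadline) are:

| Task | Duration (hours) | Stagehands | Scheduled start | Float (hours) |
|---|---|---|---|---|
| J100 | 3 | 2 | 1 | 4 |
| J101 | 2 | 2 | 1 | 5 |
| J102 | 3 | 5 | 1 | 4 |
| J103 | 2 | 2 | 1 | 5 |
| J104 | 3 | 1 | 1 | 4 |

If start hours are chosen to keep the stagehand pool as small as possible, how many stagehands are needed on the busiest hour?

Early-start (J100@1, J101@1, J102@1, J103@1, J104@1) gives peak 12: h1:12  h2:12  h3:8  h4:0  h5:0  h6:0  h7:0.
Shift J102→5, J103→3.
Schedule J100@1, J101@1, J102@5, J103@3, J104@1: h1:5  h2:5  h3:5  h4:2  h5:5  h6:5  h7:5 — peak 5.
Total stagehand-hours = 32 over 7 hours ⇒ peak ≥ ⌈32/7⌉ = 5, so 5 is optimal.

5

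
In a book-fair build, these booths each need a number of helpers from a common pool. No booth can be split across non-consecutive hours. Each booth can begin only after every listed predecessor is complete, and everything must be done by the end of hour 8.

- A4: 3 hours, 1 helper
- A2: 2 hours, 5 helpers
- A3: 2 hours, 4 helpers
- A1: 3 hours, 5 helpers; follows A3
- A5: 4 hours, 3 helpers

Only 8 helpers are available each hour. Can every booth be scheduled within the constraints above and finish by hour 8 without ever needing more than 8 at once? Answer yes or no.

yes

Schedule A4@1, A2@1, A3@3, A1@5, A5@3: h1:6  h2:6  h3:8  h4:7  h5:8  h6:8  h7:5  h8:0 — peak 8 ≤ 8.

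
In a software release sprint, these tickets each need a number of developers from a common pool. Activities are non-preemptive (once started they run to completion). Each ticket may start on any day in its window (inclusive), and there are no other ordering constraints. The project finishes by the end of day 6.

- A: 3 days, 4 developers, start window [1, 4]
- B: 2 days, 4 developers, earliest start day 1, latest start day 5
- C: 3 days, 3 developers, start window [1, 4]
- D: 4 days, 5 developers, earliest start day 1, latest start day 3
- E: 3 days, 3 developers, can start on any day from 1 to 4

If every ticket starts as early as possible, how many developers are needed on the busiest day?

19

Early-start schedule: A@1, B@1, C@1, D@1, E@1.
Load per day: day 1: 19, day 2: 19, day 3: 15, day 4: 5, day 5: 0, day 6: 0.
Peak is 19.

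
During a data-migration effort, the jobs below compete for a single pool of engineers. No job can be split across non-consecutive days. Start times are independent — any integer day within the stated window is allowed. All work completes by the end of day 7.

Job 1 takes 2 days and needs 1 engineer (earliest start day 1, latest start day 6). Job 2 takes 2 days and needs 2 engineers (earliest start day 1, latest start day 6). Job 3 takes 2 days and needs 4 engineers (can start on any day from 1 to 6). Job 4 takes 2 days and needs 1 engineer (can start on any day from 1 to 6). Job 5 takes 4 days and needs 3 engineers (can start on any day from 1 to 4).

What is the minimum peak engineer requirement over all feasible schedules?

5

Early-start (Job 1@1, Job 2@1, Job 3@1, Job 4@1, Job 5@1) gives peak 11: d1:11  d2:11  d3:3  d4:3  d5:0  d6:0  d7:0.
Shift Job 2→3, Job 4→5, Job 5→3.
Schedule Job 1@1, Job 2@3, Job 3@1, Job 4@5, Job 5@3: d1:5  d2:5  d3:5  d4:5  d5:4  d6:4  d7:0 — peak 5.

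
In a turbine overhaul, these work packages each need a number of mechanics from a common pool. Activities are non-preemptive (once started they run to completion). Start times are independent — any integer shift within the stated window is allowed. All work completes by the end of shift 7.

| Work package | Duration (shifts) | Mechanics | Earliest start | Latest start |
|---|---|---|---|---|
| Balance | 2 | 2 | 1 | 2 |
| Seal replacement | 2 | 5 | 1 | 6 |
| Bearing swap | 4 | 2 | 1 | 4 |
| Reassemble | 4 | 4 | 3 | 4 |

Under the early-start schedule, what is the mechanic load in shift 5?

At early start, shift 5 has: Reassemble.
Demand: 4 = 4.

4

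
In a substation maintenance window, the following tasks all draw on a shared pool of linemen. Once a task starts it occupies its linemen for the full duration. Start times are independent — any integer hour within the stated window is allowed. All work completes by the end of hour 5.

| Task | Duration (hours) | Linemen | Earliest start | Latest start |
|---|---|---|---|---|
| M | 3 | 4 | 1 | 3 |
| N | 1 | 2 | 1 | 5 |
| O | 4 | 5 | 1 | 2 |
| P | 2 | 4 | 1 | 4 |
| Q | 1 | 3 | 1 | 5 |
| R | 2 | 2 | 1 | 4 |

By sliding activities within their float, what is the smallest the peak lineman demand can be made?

11

Early-start (M@1, N@1, O@1, P@1, Q@1, R@1) gives peak 20: h1:20  h2:15  h3:9  h4:5  h5:0.
Shift P→4, Q→5, R→2.
Schedule M@1, N@1, O@1, P@4, Q@5, R@2: h1:11  h2:11  h3:11  h4:9  h5:7 — peak 11.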